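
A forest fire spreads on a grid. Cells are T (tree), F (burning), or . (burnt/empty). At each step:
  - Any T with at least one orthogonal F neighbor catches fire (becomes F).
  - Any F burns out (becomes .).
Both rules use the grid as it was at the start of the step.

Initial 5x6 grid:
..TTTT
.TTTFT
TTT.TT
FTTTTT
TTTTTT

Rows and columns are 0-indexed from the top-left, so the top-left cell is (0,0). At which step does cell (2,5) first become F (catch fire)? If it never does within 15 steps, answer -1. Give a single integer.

Step 1: cell (2,5)='T' (+7 fires, +2 burnt)
Step 2: cell (2,5)='F' (+8 fires, +7 burnt)
  -> target ignites at step 2
Step 3: cell (2,5)='.' (+7 fires, +8 burnt)
Step 4: cell (2,5)='.' (+2 fires, +7 burnt)
Step 5: cell (2,5)='.' (+0 fires, +2 burnt)
  fire out at step 5

2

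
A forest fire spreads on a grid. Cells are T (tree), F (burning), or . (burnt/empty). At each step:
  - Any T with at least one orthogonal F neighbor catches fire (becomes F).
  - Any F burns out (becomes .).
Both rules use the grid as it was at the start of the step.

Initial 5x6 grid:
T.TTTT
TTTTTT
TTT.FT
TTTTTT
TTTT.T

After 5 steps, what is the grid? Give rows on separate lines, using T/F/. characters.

Step 1: 3 trees catch fire, 1 burn out
  T.TTTT
  TTTTFT
  TTT..F
  TTTTFT
  TTTT.T
Step 2: 5 trees catch fire, 3 burn out
  T.TTFT
  TTTF.F
  TTT...
  TTTF.F
  TTTT.T
Step 3: 6 trees catch fire, 5 burn out
  T.TF.F
  TTF...
  TTT...
  TTF...
  TTTF.F
Step 4: 5 trees catch fire, 6 burn out
  T.F...
  TF....
  TTF...
  TF....
  TTF...
Step 5: 4 trees catch fire, 5 burn out
  T.....
  F.....
  TF....
  F.....
  TF....

T.....
F.....
TF....
F.....
TF....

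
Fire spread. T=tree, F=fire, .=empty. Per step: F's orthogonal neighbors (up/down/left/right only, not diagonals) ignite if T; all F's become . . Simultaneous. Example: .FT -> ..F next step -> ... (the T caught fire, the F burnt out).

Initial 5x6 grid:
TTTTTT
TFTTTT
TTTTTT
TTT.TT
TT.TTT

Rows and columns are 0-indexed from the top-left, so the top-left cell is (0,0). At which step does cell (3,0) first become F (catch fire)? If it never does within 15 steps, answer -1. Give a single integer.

Step 1: cell (3,0)='T' (+4 fires, +1 burnt)
Step 2: cell (3,0)='T' (+6 fires, +4 burnt)
Step 3: cell (3,0)='F' (+6 fires, +6 burnt)
  -> target ignites at step 3
Step 4: cell (3,0)='.' (+4 fires, +6 burnt)
Step 5: cell (3,0)='.' (+3 fires, +4 burnt)
Step 6: cell (3,0)='.' (+2 fires, +3 burnt)
Step 7: cell (3,0)='.' (+2 fires, +2 burnt)
Step 8: cell (3,0)='.' (+0 fires, +2 burnt)
  fire out at step 8

3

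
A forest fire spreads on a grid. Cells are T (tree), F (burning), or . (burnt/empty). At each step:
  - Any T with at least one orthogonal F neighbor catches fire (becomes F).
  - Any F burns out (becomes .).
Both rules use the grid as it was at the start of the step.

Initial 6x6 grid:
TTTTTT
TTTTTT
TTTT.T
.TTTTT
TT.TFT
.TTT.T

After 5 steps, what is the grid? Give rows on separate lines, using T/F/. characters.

Step 1: 3 trees catch fire, 1 burn out
  TTTTTT
  TTTTTT
  TTTT.T
  .TTTFT
  TT.F.F
  .TTT.T
Step 2: 4 trees catch fire, 3 burn out
  TTTTTT
  TTTTTT
  TTTT.T
  .TTF.F
  TT....
  .TTF.F
Step 3: 4 trees catch fire, 4 burn out
  TTTTTT
  TTTTTT
  TTTF.F
  .TF...
  TT....
  .TF...
Step 4: 5 trees catch fire, 4 burn out
  TTTTTT
  TTTFTF
  TTF...
  .F....
  TT....
  .F....
Step 5: 6 trees catch fire, 5 burn out
  TTTFTF
  TTF.F.
  TF....
  ......
  TF....
  ......

TTTFTF
TTF.F.
TF....
......
TF....
......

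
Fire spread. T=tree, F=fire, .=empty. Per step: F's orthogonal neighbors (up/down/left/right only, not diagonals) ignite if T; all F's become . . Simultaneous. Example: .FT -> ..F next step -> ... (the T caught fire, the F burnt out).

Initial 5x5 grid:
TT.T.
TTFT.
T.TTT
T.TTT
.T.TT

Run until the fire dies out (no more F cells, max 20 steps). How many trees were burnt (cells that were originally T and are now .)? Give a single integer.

Answer: 16

Derivation:
Step 1: +3 fires, +1 burnt (F count now 3)
Step 2: +5 fires, +3 burnt (F count now 5)
Step 3: +4 fires, +5 burnt (F count now 4)
Step 4: +3 fires, +4 burnt (F count now 3)
Step 5: +1 fires, +3 burnt (F count now 1)
Step 6: +0 fires, +1 burnt (F count now 0)
Fire out after step 6
Initially T: 17, now '.': 24
Total burnt (originally-T cells now '.'): 16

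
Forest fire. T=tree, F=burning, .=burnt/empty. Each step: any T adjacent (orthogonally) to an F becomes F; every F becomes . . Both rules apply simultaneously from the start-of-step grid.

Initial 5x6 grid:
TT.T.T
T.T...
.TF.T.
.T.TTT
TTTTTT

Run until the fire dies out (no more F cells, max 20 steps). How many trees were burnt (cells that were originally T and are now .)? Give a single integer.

Answer: 13

Derivation:
Step 1: +2 fires, +1 burnt (F count now 2)
Step 2: +1 fires, +2 burnt (F count now 1)
Step 3: +1 fires, +1 burnt (F count now 1)
Step 4: +2 fires, +1 burnt (F count now 2)
Step 5: +1 fires, +2 burnt (F count now 1)
Step 6: +2 fires, +1 burnt (F count now 2)
Step 7: +2 fires, +2 burnt (F count now 2)
Step 8: +2 fires, +2 burnt (F count now 2)
Step 9: +0 fires, +2 burnt (F count now 0)
Fire out after step 9
Initially T: 18, now '.': 25
Total burnt (originally-T cells now '.'): 13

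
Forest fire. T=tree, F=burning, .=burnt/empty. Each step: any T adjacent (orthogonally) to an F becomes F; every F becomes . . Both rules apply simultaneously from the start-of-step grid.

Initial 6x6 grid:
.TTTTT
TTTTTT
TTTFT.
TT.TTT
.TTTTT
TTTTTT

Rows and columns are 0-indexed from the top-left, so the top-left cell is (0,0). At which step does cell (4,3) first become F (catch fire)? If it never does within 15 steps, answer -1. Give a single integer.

Step 1: cell (4,3)='T' (+4 fires, +1 burnt)
Step 2: cell (4,3)='F' (+6 fires, +4 burnt)
  -> target ignites at step 2
Step 3: cell (4,3)='.' (+10 fires, +6 burnt)
Step 4: cell (4,3)='.' (+8 fires, +10 burnt)
Step 5: cell (4,3)='.' (+2 fires, +8 burnt)
Step 6: cell (4,3)='.' (+1 fires, +2 burnt)
Step 7: cell (4,3)='.' (+0 fires, +1 burnt)
  fire out at step 7

2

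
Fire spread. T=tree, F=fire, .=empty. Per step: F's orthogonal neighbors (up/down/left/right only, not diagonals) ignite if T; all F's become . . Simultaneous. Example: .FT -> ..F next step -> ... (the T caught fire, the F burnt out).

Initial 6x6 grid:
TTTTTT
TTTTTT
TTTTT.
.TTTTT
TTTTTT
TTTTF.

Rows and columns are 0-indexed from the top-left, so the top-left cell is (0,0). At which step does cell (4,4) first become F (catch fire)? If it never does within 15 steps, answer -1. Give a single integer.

Step 1: cell (4,4)='F' (+2 fires, +1 burnt)
  -> target ignites at step 1
Step 2: cell (4,4)='.' (+4 fires, +2 burnt)
Step 3: cell (4,4)='.' (+5 fires, +4 burnt)
Step 4: cell (4,4)='.' (+5 fires, +5 burnt)
Step 5: cell (4,4)='.' (+6 fires, +5 burnt)
Step 6: cell (4,4)='.' (+4 fires, +6 burnt)
Step 7: cell (4,4)='.' (+3 fires, +4 burnt)
Step 8: cell (4,4)='.' (+2 fires, +3 burnt)
Step 9: cell (4,4)='.' (+1 fires, +2 burnt)
Step 10: cell (4,4)='.' (+0 fires, +1 burnt)
  fire out at step 10

1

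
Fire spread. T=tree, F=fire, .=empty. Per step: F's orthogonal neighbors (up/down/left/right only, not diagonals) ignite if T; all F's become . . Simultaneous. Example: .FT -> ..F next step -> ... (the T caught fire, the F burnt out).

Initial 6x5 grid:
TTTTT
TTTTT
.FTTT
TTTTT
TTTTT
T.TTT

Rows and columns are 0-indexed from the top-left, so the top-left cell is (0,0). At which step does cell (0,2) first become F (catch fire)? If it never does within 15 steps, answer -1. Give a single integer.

Step 1: cell (0,2)='T' (+3 fires, +1 burnt)
Step 2: cell (0,2)='T' (+7 fires, +3 burnt)
Step 3: cell (0,2)='F' (+7 fires, +7 burnt)
  -> target ignites at step 3
Step 4: cell (0,2)='.' (+6 fires, +7 burnt)
Step 5: cell (0,2)='.' (+3 fires, +6 burnt)
Step 6: cell (0,2)='.' (+1 fires, +3 burnt)
Step 7: cell (0,2)='.' (+0 fires, +1 burnt)
  fire out at step 7

3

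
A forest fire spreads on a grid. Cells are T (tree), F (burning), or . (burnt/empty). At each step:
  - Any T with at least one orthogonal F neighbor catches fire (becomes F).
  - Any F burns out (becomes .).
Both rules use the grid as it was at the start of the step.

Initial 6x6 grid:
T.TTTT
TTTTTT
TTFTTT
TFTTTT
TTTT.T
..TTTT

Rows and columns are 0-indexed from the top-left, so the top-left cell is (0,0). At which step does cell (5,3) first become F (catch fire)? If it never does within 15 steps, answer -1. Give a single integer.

Step 1: cell (5,3)='T' (+6 fires, +2 burnt)
Step 2: cell (5,3)='T' (+8 fires, +6 burnt)
Step 3: cell (5,3)='T' (+7 fires, +8 burnt)
Step 4: cell (5,3)='F' (+5 fires, +7 burnt)
  -> target ignites at step 4
Step 5: cell (5,3)='.' (+3 fires, +5 burnt)
Step 6: cell (5,3)='.' (+1 fires, +3 burnt)
Step 7: cell (5,3)='.' (+0 fires, +1 burnt)
  fire out at step 7

4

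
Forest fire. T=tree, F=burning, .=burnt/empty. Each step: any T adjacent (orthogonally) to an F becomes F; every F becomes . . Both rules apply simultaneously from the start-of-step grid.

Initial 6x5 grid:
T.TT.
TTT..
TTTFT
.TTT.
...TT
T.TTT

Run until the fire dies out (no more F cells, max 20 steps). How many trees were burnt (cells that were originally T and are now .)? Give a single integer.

Answer: 18

Derivation:
Step 1: +3 fires, +1 burnt (F count now 3)
Step 2: +4 fires, +3 burnt (F count now 4)
Step 3: +6 fires, +4 burnt (F count now 6)
Step 4: +4 fires, +6 burnt (F count now 4)
Step 5: +1 fires, +4 burnt (F count now 1)
Step 6: +0 fires, +1 burnt (F count now 0)
Fire out after step 6
Initially T: 19, now '.': 29
Total burnt (originally-T cells now '.'): 18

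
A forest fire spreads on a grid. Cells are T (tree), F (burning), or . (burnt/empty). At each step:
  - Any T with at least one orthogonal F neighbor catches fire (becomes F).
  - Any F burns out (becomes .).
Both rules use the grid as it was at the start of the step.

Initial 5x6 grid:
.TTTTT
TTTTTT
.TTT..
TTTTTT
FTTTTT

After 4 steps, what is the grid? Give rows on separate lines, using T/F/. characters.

Step 1: 2 trees catch fire, 1 burn out
  .TTTTT
  TTTTTT
  .TTT..
  FTTTTT
  .FTTTT
Step 2: 2 trees catch fire, 2 burn out
  .TTTTT
  TTTTTT
  .TTT..
  .FTTTT
  ..FTTT
Step 3: 3 trees catch fire, 2 burn out
  .TTTTT
  TTTTTT
  .FTT..
  ..FTTT
  ...FTT
Step 4: 4 trees catch fire, 3 burn out
  .TTTTT
  TFTTTT
  ..FT..
  ...FTT
  ....FT

.TTTTT
TFTTTT
..FT..
...FTT
....FT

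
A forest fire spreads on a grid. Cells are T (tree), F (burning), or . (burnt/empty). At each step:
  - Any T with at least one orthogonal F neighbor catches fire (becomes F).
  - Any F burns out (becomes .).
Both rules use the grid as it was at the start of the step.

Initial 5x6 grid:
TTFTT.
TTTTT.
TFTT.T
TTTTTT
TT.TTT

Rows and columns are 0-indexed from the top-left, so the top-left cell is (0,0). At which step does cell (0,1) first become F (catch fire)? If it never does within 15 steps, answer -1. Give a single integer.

Step 1: cell (0,1)='F' (+7 fires, +2 burnt)
  -> target ignites at step 1
Step 2: cell (0,1)='.' (+8 fires, +7 burnt)
Step 3: cell (0,1)='.' (+3 fires, +8 burnt)
Step 4: cell (0,1)='.' (+2 fires, +3 burnt)
Step 5: cell (0,1)='.' (+2 fires, +2 burnt)
Step 6: cell (0,1)='.' (+2 fires, +2 burnt)
Step 7: cell (0,1)='.' (+0 fires, +2 burnt)
  fire out at step 7

1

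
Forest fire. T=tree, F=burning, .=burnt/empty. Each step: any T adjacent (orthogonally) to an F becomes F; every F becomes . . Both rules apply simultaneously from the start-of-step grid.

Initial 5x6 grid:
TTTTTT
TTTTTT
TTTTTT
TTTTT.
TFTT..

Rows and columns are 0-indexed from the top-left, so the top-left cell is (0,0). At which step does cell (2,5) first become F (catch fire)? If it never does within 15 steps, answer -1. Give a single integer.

Step 1: cell (2,5)='T' (+3 fires, +1 burnt)
Step 2: cell (2,5)='T' (+4 fires, +3 burnt)
Step 3: cell (2,5)='T' (+4 fires, +4 burnt)
Step 4: cell (2,5)='T' (+5 fires, +4 burnt)
Step 5: cell (2,5)='T' (+4 fires, +5 burnt)
Step 6: cell (2,5)='F' (+3 fires, +4 burnt)
  -> target ignites at step 6
Step 7: cell (2,5)='.' (+2 fires, +3 burnt)
Step 8: cell (2,5)='.' (+1 fires, +2 burnt)
Step 9: cell (2,5)='.' (+0 fires, +1 burnt)
  fire out at step 9

6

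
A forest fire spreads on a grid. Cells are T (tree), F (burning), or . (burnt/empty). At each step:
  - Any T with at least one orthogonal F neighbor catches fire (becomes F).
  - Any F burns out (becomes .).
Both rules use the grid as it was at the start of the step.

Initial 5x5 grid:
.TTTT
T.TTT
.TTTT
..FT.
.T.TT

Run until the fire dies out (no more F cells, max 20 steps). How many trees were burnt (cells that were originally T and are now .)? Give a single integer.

Step 1: +2 fires, +1 burnt (F count now 2)
Step 2: +4 fires, +2 burnt (F count now 4)
Step 3: +4 fires, +4 burnt (F count now 4)
Step 4: +3 fires, +4 burnt (F count now 3)
Step 5: +1 fires, +3 burnt (F count now 1)
Step 6: +0 fires, +1 burnt (F count now 0)
Fire out after step 6
Initially T: 16, now '.': 23
Total burnt (originally-T cells now '.'): 14

Answer: 14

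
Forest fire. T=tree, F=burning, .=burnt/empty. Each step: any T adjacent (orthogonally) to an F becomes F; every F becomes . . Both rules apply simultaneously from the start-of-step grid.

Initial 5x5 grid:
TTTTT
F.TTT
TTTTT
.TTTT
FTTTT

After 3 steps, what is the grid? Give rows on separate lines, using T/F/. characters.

Step 1: 3 trees catch fire, 2 burn out
  FTTTT
  ..TTT
  FTTTT
  .TTTT
  .FTTT
Step 2: 4 trees catch fire, 3 burn out
  .FTTT
  ..TTT
  .FTTT
  .FTTT
  ..FTT
Step 3: 4 trees catch fire, 4 burn out
  ..FTT
  ..TTT
  ..FTT
  ..FTT
  ...FT

..FTT
..TTT
..FTT
..FTT
...FT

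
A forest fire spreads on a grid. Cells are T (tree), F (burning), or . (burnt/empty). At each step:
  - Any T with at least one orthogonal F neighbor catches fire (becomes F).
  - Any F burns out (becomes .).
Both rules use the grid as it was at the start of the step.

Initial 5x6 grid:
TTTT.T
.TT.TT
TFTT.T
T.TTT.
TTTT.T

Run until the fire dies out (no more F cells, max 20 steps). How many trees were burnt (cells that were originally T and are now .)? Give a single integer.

Answer: 17

Derivation:
Step 1: +3 fires, +1 burnt (F count now 3)
Step 2: +5 fires, +3 burnt (F count now 5)
Step 3: +5 fires, +5 burnt (F count now 5)
Step 4: +4 fires, +5 burnt (F count now 4)
Step 5: +0 fires, +4 burnt (F count now 0)
Fire out after step 5
Initially T: 22, now '.': 25
Total burnt (originally-T cells now '.'): 17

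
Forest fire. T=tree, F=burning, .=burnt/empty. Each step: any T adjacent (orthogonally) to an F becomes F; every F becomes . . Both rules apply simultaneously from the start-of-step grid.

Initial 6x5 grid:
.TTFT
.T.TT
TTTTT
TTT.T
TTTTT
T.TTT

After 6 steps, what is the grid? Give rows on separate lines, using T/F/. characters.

Step 1: 3 trees catch fire, 1 burn out
  .TF.F
  .T.FT
  TTTTT
  TTT.T
  TTTTT
  T.TTT
Step 2: 3 trees catch fire, 3 burn out
  .F...
  .T..F
  TTTFT
  TTT.T
  TTTTT
  T.TTT
Step 3: 3 trees catch fire, 3 burn out
  .....
  .F...
  TTF.F
  TTT.T
  TTTTT
  T.TTT
Step 4: 3 trees catch fire, 3 burn out
  .....
  .....
  TF...
  TTF.F
  TTTTT
  T.TTT
Step 5: 4 trees catch fire, 3 burn out
  .....
  .....
  F....
  TF...
  TTFTF
  T.TTT
Step 6: 5 trees catch fire, 4 burn out
  .....
  .....
  .....
  F....
  TF.F.
  T.FTF

.....
.....
.....
F....
TF.F.
T.FTF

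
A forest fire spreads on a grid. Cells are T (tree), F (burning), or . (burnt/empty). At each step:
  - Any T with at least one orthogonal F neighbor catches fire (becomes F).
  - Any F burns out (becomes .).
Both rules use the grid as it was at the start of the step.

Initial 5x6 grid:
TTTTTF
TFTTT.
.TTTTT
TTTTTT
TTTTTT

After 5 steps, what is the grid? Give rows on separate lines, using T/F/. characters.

Step 1: 5 trees catch fire, 2 burn out
  TFTTF.
  F.FTT.
  .FTTTT
  TTTTTT
  TTTTTT
Step 2: 7 trees catch fire, 5 burn out
  F.FF..
  ...FF.
  ..FTTT
  TFTTTT
  TTTTTT
Step 3: 5 trees catch fire, 7 burn out
  ......
  ......
  ...FFT
  F.FTTT
  TFTTTT
Step 4: 5 trees catch fire, 5 burn out
  ......
  ......
  .....F
  ...FFT
  F.FTTT
Step 5: 3 trees catch fire, 5 burn out
  ......
  ......
  ......
  .....F
  ...FFT

......
......
......
.....F
...FFT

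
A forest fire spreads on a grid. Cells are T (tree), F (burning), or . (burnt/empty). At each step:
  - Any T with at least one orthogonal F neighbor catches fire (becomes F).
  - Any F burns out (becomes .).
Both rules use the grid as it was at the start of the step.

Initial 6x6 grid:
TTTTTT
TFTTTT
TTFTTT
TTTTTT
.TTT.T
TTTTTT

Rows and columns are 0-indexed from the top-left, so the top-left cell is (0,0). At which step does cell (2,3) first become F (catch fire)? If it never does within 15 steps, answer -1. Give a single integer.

Step 1: cell (2,3)='F' (+6 fires, +2 burnt)
  -> target ignites at step 1
Step 2: cell (2,3)='.' (+8 fires, +6 burnt)
Step 3: cell (2,3)='.' (+8 fires, +8 burnt)
Step 4: cell (2,3)='.' (+5 fires, +8 burnt)
Step 5: cell (2,3)='.' (+4 fires, +5 burnt)
Step 6: cell (2,3)='.' (+1 fires, +4 burnt)
Step 7: cell (2,3)='.' (+0 fires, +1 burnt)
  fire out at step 7

1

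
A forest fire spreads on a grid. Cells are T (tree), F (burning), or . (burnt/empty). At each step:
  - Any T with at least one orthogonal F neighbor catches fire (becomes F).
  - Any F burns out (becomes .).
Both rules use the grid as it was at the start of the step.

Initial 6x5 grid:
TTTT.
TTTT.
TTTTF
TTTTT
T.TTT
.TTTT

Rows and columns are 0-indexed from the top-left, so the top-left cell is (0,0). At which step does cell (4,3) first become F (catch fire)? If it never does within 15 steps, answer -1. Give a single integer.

Step 1: cell (4,3)='T' (+2 fires, +1 burnt)
Step 2: cell (4,3)='T' (+4 fires, +2 burnt)
Step 3: cell (4,3)='F' (+6 fires, +4 burnt)
  -> target ignites at step 3
Step 4: cell (4,3)='.' (+6 fires, +6 burnt)
Step 5: cell (4,3)='.' (+4 fires, +6 burnt)
Step 6: cell (4,3)='.' (+3 fires, +4 burnt)
Step 7: cell (4,3)='.' (+0 fires, +3 burnt)
  fire out at step 7

3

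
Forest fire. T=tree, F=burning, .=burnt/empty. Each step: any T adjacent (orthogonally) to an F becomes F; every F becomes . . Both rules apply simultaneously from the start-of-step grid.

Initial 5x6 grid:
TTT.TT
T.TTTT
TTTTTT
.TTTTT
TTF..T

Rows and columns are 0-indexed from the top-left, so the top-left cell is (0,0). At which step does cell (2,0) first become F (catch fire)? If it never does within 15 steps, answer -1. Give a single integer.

Step 1: cell (2,0)='T' (+2 fires, +1 burnt)
Step 2: cell (2,0)='T' (+4 fires, +2 burnt)
Step 3: cell (2,0)='T' (+4 fires, +4 burnt)
Step 4: cell (2,0)='F' (+5 fires, +4 burnt)
  -> target ignites at step 4
Step 5: cell (2,0)='.' (+5 fires, +5 burnt)
Step 6: cell (2,0)='.' (+3 fires, +5 burnt)
Step 7: cell (2,0)='.' (+1 fires, +3 burnt)
Step 8: cell (2,0)='.' (+0 fires, +1 burnt)
  fire out at step 8

4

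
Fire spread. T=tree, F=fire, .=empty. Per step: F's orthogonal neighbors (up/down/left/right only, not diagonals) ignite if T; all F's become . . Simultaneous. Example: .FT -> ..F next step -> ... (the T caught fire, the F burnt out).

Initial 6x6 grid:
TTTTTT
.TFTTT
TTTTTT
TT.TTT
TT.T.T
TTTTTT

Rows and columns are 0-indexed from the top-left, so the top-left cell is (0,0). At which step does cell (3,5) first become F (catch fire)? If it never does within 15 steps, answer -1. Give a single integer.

Step 1: cell (3,5)='T' (+4 fires, +1 burnt)
Step 2: cell (3,5)='T' (+5 fires, +4 burnt)
Step 3: cell (3,5)='T' (+7 fires, +5 burnt)
Step 4: cell (3,5)='T' (+6 fires, +7 burnt)
Step 5: cell (3,5)='F' (+4 fires, +6 burnt)
  -> target ignites at step 5
Step 6: cell (3,5)='.' (+4 fires, +4 burnt)
Step 7: cell (3,5)='.' (+1 fires, +4 burnt)
Step 8: cell (3,5)='.' (+0 fires, +1 burnt)
  fire out at step 8

5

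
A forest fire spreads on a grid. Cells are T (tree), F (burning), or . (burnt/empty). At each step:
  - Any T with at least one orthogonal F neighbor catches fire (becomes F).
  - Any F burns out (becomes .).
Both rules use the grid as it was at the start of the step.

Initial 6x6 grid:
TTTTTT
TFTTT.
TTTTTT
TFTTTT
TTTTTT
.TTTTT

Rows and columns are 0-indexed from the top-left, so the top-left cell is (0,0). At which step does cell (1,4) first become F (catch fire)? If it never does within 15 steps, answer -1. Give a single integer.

Step 1: cell (1,4)='T' (+7 fires, +2 burnt)
Step 2: cell (1,4)='T' (+9 fires, +7 burnt)
Step 3: cell (1,4)='F' (+6 fires, +9 burnt)
  -> target ignites at step 3
Step 4: cell (1,4)='.' (+5 fires, +6 burnt)
Step 5: cell (1,4)='.' (+4 fires, +5 burnt)
Step 6: cell (1,4)='.' (+1 fires, +4 burnt)
Step 7: cell (1,4)='.' (+0 fires, +1 burnt)
  fire out at step 7

3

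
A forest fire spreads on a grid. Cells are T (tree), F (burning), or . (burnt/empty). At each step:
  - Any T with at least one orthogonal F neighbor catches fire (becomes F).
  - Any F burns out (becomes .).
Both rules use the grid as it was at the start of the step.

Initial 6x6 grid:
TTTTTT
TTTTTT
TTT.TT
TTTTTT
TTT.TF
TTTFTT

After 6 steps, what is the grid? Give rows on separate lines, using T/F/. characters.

Step 1: 5 trees catch fire, 2 burn out
  TTTTTT
  TTTTTT
  TTT.TT
  TTTTTF
  TTT.F.
  TTF.FF
Step 2: 4 trees catch fire, 5 burn out
  TTTTTT
  TTTTTT
  TTT.TF
  TTTTF.
  TTF...
  TF....
Step 3: 6 trees catch fire, 4 burn out
  TTTTTT
  TTTTTF
  TTT.F.
  TTFF..
  TF....
  F.....
Step 4: 5 trees catch fire, 6 burn out
  TTTTTF
  TTTTF.
  TTF...
  TF....
  F.....
  ......
Step 5: 5 trees catch fire, 5 burn out
  TTTTF.
  TTFF..
  TF....
  F.....
  ......
  ......
Step 6: 4 trees catch fire, 5 burn out
  TTFF..
  TF....
  F.....
  ......
  ......
  ......

TTFF..
TF....
F.....
......
......
......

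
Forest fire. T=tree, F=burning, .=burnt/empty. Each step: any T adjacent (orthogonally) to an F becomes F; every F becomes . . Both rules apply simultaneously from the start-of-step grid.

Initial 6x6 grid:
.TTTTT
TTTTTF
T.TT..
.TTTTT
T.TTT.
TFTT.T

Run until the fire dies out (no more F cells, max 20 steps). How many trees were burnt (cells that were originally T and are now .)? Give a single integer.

Step 1: +4 fires, +2 burnt (F count now 4)
Step 2: +5 fires, +4 burnt (F count now 5)
Step 3: +5 fires, +5 burnt (F count now 5)
Step 4: +6 fires, +5 burnt (F count now 6)
Step 5: +3 fires, +6 burnt (F count now 3)
Step 6: +2 fires, +3 burnt (F count now 2)
Step 7: +0 fires, +2 burnt (F count now 0)
Fire out after step 7
Initially T: 26, now '.': 35
Total burnt (originally-T cells now '.'): 25

Answer: 25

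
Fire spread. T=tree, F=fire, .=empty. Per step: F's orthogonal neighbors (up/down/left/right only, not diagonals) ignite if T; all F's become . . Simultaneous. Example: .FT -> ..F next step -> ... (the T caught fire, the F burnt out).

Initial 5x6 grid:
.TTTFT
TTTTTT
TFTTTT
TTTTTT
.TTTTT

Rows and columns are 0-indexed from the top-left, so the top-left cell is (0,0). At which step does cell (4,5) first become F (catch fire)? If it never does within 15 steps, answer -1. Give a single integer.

Step 1: cell (4,5)='T' (+7 fires, +2 burnt)
Step 2: cell (4,5)='T' (+11 fires, +7 burnt)
Step 3: cell (4,5)='T' (+4 fires, +11 burnt)
Step 4: cell (4,5)='T' (+3 fires, +4 burnt)
Step 5: cell (4,5)='F' (+1 fires, +3 burnt)
  -> target ignites at step 5
Step 6: cell (4,5)='.' (+0 fires, +1 burnt)
  fire out at step 6

5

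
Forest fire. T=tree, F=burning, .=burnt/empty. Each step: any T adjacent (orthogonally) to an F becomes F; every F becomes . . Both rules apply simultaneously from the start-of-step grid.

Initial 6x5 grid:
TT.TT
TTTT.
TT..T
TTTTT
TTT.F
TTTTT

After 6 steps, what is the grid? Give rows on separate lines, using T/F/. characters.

Step 1: 2 trees catch fire, 1 burn out
  TT.TT
  TTTT.
  TT..T
  TTTTF
  TTT..
  TTTTF
Step 2: 3 trees catch fire, 2 burn out
  TT.TT
  TTTT.
  TT..F
  TTTF.
  TTT..
  TTTF.
Step 3: 2 trees catch fire, 3 burn out
  TT.TT
  TTTT.
  TT...
  TTF..
  TTT..
  TTF..
Step 4: 3 trees catch fire, 2 burn out
  TT.TT
  TTTT.
  TT...
  TF...
  TTF..
  TF...
Step 5: 4 trees catch fire, 3 burn out
  TT.TT
  TTTT.
  TF...
  F....
  TF...
  F....
Step 6: 3 trees catch fire, 4 burn out
  TT.TT
  TFTT.
  F....
  .....
  F....
  .....

TT.TT
TFTT.
F....
.....
F....
.....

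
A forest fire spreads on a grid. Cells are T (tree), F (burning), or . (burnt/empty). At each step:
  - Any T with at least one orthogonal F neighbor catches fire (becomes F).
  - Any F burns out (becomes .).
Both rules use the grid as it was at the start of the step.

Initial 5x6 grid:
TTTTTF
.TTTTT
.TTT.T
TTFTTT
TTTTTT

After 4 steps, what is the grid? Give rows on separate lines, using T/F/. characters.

Step 1: 6 trees catch fire, 2 burn out
  TTTTF.
  .TTTTF
  .TFT.T
  TF.FTT
  TTFTTT
Step 2: 10 trees catch fire, 6 burn out
  TTTF..
  .TFTF.
  .F.F.F
  F...FT
  TF.FTT
Step 3: 6 trees catch fire, 10 burn out
  TTF...
  .F.F..
  ......
  .....F
  F...FT
Step 4: 2 trees catch fire, 6 burn out
  TF....
  ......
  ......
  ......
  .....F

TF....
......
......
......
.....F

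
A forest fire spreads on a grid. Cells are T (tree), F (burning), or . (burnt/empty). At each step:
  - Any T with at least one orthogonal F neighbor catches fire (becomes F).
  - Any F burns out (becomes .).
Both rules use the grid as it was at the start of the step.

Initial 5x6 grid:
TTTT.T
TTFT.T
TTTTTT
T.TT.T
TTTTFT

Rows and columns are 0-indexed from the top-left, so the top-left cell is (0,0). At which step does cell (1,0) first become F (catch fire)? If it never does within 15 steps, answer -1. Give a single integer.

Step 1: cell (1,0)='T' (+6 fires, +2 burnt)
Step 2: cell (1,0)='F' (+9 fires, +6 burnt)
  -> target ignites at step 2
Step 3: cell (1,0)='.' (+5 fires, +9 burnt)
Step 4: cell (1,0)='.' (+3 fires, +5 burnt)
Step 5: cell (1,0)='.' (+1 fires, +3 burnt)
Step 6: cell (1,0)='.' (+0 fires, +1 burnt)
  fire out at step 6

2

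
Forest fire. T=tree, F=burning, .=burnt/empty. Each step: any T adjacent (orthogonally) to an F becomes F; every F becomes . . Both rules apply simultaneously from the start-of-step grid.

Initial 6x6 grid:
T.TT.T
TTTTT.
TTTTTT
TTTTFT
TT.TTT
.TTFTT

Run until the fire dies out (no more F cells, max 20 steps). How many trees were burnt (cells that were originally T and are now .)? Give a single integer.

Answer: 28

Derivation:
Step 1: +7 fires, +2 burnt (F count now 7)
Step 2: +7 fires, +7 burnt (F count now 7)
Step 3: +4 fires, +7 burnt (F count now 4)
Step 4: +5 fires, +4 burnt (F count now 5)
Step 5: +3 fires, +5 burnt (F count now 3)
Step 6: +1 fires, +3 burnt (F count now 1)
Step 7: +1 fires, +1 burnt (F count now 1)
Step 8: +0 fires, +1 burnt (F count now 0)
Fire out after step 8
Initially T: 29, now '.': 35
Total burnt (originally-T cells now '.'): 28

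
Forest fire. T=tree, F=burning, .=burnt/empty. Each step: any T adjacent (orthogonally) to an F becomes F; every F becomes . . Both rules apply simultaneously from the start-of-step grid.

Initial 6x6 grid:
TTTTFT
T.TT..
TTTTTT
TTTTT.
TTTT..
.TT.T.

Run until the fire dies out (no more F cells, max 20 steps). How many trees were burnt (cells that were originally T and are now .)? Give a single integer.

Answer: 25

Derivation:
Step 1: +2 fires, +1 burnt (F count now 2)
Step 2: +2 fires, +2 burnt (F count now 2)
Step 3: +3 fires, +2 burnt (F count now 3)
Step 4: +4 fires, +3 burnt (F count now 4)
Step 5: +6 fires, +4 burnt (F count now 6)
Step 6: +3 fires, +6 burnt (F count now 3)
Step 7: +3 fires, +3 burnt (F count now 3)
Step 8: +2 fires, +3 burnt (F count now 2)
Step 9: +0 fires, +2 burnt (F count now 0)
Fire out after step 9
Initially T: 26, now '.': 35
Total burnt (originally-T cells now '.'): 25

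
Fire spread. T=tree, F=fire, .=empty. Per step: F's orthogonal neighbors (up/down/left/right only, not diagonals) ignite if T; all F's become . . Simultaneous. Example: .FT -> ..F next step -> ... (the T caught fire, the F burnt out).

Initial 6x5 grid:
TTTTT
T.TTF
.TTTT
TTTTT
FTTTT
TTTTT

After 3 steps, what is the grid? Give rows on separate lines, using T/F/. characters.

Step 1: 6 trees catch fire, 2 burn out
  TTTTF
  T.TF.
  .TTTF
  FTTTT
  .FTTT
  FTTTT
Step 2: 7 trees catch fire, 6 burn out
  TTTF.
  T.F..
  .TTF.
  .FTTF
  ..FTT
  .FTTT
Step 3: 8 trees catch fire, 7 burn out
  TTF..
  T....
  .FF..
  ..FF.
  ...FF
  ..FTT

TTF..
T....
.FF..
..FF.
...FF
..FTT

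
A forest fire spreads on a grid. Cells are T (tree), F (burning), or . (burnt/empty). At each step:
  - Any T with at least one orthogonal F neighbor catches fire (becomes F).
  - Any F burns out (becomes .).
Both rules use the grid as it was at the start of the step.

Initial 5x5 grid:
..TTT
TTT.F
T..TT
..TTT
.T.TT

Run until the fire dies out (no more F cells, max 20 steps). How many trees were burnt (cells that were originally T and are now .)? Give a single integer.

Answer: 14

Derivation:
Step 1: +2 fires, +1 burnt (F count now 2)
Step 2: +3 fires, +2 burnt (F count now 3)
Step 3: +3 fires, +3 burnt (F count now 3)
Step 4: +3 fires, +3 burnt (F count now 3)
Step 5: +1 fires, +3 burnt (F count now 1)
Step 6: +1 fires, +1 burnt (F count now 1)
Step 7: +1 fires, +1 burnt (F count now 1)
Step 8: +0 fires, +1 burnt (F count now 0)
Fire out after step 8
Initially T: 15, now '.': 24
Total burnt (originally-T cells now '.'): 14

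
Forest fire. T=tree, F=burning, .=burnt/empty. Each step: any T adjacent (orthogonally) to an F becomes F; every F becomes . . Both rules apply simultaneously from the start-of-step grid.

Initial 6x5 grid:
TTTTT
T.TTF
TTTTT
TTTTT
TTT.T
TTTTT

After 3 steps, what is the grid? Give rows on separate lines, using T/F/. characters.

Step 1: 3 trees catch fire, 1 burn out
  TTTTF
  T.TF.
  TTTTF
  TTTTT
  TTT.T
  TTTTT
Step 2: 4 trees catch fire, 3 burn out
  TTTF.
  T.F..
  TTTF.
  TTTTF
  TTT.T
  TTTTT
Step 3: 4 trees catch fire, 4 burn out
  TTF..
  T....
  TTF..
  TTTF.
  TTT.F
  TTTTT

TTF..
T....
TTF..
TTTF.
TTT.F
TTTTT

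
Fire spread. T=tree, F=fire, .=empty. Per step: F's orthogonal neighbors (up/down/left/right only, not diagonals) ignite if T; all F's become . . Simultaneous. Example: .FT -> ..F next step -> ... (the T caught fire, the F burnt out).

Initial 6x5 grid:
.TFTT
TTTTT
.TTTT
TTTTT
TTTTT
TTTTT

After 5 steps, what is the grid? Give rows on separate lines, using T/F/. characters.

Step 1: 3 trees catch fire, 1 burn out
  .F.FT
  TTFTT
  .TTTT
  TTTTT
  TTTTT
  TTTTT
Step 2: 4 trees catch fire, 3 burn out
  ....F
  TF.FT
  .TFTT
  TTTTT
  TTTTT
  TTTTT
Step 3: 5 trees catch fire, 4 burn out
  .....
  F...F
  .F.FT
  TTFTT
  TTTTT
  TTTTT
Step 4: 4 trees catch fire, 5 burn out
  .....
  .....
  ....F
  TF.FT
  TTFTT
  TTTTT
Step 5: 5 trees catch fire, 4 burn out
  .....
  .....
  .....
  F...F
  TF.FT
  TTFTT

.....
.....
.....
F...F
TF.FT
TTFTT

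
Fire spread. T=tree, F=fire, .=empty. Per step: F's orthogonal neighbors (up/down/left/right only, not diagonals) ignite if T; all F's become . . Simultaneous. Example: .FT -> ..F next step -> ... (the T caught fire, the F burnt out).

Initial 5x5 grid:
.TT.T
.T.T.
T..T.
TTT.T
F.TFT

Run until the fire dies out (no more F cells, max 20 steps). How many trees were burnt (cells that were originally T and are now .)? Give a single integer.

Answer: 7

Derivation:
Step 1: +3 fires, +2 burnt (F count now 3)
Step 2: +4 fires, +3 burnt (F count now 4)
Step 3: +0 fires, +4 burnt (F count now 0)
Fire out after step 3
Initially T: 13, now '.': 19
Total burnt (originally-T cells now '.'): 7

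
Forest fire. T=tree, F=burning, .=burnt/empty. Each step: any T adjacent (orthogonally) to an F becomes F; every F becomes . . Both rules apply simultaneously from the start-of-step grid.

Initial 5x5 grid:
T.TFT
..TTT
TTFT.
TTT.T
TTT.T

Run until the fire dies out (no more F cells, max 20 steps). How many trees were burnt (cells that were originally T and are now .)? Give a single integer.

Answer: 14

Derivation:
Step 1: +7 fires, +2 burnt (F count now 7)
Step 2: +4 fires, +7 burnt (F count now 4)
Step 3: +2 fires, +4 burnt (F count now 2)
Step 4: +1 fires, +2 burnt (F count now 1)
Step 5: +0 fires, +1 burnt (F count now 0)
Fire out after step 5
Initially T: 17, now '.': 22
Total burnt (originally-T cells now '.'): 14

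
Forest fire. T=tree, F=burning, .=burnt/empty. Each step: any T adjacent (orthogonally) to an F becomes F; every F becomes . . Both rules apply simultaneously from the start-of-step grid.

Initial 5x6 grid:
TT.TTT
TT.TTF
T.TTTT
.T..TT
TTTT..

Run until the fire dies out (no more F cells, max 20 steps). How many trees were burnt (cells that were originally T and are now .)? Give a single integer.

Answer: 11

Derivation:
Step 1: +3 fires, +1 burnt (F count now 3)
Step 2: +4 fires, +3 burnt (F count now 4)
Step 3: +3 fires, +4 burnt (F count now 3)
Step 4: +1 fires, +3 burnt (F count now 1)
Step 5: +0 fires, +1 burnt (F count now 0)
Fire out after step 5
Initially T: 21, now '.': 20
Total burnt (originally-T cells now '.'): 11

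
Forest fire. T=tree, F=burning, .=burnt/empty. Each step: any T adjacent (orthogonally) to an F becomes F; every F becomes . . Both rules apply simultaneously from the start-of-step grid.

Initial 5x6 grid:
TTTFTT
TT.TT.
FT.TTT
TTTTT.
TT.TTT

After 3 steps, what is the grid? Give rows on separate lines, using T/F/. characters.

Step 1: 6 trees catch fire, 2 burn out
  TTF.FT
  FT.FT.
  .F.TTT
  FTTTT.
  TT.TTT
Step 2: 8 trees catch fire, 6 burn out
  FF...F
  .F..F.
  ...FTT
  .FTTT.
  FT.TTT
Step 3: 4 trees catch fire, 8 burn out
  ......
  ......
  ....FT
  ..FFT.
  .F.TTT

......
......
....FT
..FFT.
.F.TTT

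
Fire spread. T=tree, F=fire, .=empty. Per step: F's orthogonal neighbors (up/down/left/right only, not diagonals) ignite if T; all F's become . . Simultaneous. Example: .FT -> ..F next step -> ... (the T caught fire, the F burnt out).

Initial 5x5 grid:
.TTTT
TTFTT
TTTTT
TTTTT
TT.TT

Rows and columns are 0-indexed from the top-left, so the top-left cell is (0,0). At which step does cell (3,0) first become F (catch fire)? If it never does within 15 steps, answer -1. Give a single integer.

Step 1: cell (3,0)='T' (+4 fires, +1 burnt)
Step 2: cell (3,0)='T' (+7 fires, +4 burnt)
Step 3: cell (3,0)='T' (+5 fires, +7 burnt)
Step 4: cell (3,0)='F' (+4 fires, +5 burnt)
  -> target ignites at step 4
Step 5: cell (3,0)='.' (+2 fires, +4 burnt)
Step 6: cell (3,0)='.' (+0 fires, +2 burnt)
  fire out at step 6

4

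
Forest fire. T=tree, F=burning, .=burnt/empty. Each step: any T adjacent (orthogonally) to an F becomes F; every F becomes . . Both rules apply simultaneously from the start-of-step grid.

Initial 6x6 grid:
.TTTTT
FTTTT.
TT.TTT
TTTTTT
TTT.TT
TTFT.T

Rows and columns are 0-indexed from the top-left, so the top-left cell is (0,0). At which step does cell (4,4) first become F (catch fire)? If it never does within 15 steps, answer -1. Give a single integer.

Step 1: cell (4,4)='T' (+5 fires, +2 burnt)
Step 2: cell (4,4)='T' (+7 fires, +5 burnt)
Step 3: cell (4,4)='T' (+5 fires, +7 burnt)
Step 4: cell (4,4)='T' (+4 fires, +5 burnt)
Step 5: cell (4,4)='F' (+4 fires, +4 burnt)
  -> target ignites at step 5
Step 6: cell (4,4)='.' (+3 fires, +4 burnt)
Step 7: cell (4,4)='.' (+1 fires, +3 burnt)
Step 8: cell (4,4)='.' (+0 fires, +1 burnt)
  fire out at step 8

5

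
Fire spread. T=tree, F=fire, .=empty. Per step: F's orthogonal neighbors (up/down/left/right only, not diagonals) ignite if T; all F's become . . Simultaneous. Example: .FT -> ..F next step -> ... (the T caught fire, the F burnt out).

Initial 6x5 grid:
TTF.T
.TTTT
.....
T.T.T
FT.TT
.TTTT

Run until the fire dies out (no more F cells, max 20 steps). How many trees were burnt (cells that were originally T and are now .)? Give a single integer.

Answer: 16

Derivation:
Step 1: +4 fires, +2 burnt (F count now 4)
Step 2: +4 fires, +4 burnt (F count now 4)
Step 3: +2 fires, +4 burnt (F count now 2)
Step 4: +2 fires, +2 burnt (F count now 2)
Step 5: +2 fires, +2 burnt (F count now 2)
Step 6: +1 fires, +2 burnt (F count now 1)
Step 7: +1 fires, +1 burnt (F count now 1)
Step 8: +0 fires, +1 burnt (F count now 0)
Fire out after step 8
Initially T: 17, now '.': 29
Total burnt (originally-T cells now '.'): 16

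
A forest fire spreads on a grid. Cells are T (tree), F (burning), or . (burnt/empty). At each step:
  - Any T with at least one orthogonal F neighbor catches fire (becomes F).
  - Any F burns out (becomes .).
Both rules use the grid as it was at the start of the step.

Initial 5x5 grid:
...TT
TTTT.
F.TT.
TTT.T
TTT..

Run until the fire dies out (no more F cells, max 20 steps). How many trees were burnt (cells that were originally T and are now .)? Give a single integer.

Answer: 14

Derivation:
Step 1: +2 fires, +1 burnt (F count now 2)
Step 2: +3 fires, +2 burnt (F count now 3)
Step 3: +3 fires, +3 burnt (F count now 3)
Step 4: +3 fires, +3 burnt (F count now 3)
Step 5: +2 fires, +3 burnt (F count now 2)
Step 6: +1 fires, +2 burnt (F count now 1)
Step 7: +0 fires, +1 burnt (F count now 0)
Fire out after step 7
Initially T: 15, now '.': 24
Total burnt (originally-T cells now '.'): 14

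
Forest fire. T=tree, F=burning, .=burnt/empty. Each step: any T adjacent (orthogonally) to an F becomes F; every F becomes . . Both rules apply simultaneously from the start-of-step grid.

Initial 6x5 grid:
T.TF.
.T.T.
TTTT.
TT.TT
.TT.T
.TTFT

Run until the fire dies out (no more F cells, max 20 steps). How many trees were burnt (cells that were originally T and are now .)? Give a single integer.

Answer: 17

Derivation:
Step 1: +4 fires, +2 burnt (F count now 4)
Step 2: +4 fires, +4 burnt (F count now 4)
Step 3: +4 fires, +4 burnt (F count now 4)
Step 4: +2 fires, +4 burnt (F count now 2)
Step 5: +3 fires, +2 burnt (F count now 3)
Step 6: +0 fires, +3 burnt (F count now 0)
Fire out after step 6
Initially T: 18, now '.': 29
Total burnt (originally-T cells now '.'): 17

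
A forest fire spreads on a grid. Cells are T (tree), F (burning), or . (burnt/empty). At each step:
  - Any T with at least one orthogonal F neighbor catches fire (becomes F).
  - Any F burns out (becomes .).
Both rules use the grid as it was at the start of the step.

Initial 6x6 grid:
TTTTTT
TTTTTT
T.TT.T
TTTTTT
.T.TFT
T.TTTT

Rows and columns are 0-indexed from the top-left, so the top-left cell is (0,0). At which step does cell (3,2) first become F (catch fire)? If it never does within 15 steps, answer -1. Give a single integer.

Step 1: cell (3,2)='T' (+4 fires, +1 burnt)
Step 2: cell (3,2)='T' (+4 fires, +4 burnt)
Step 3: cell (3,2)='F' (+4 fires, +4 burnt)
  -> target ignites at step 3
Step 4: cell (3,2)='.' (+4 fires, +4 burnt)
Step 5: cell (3,2)='.' (+6 fires, +4 burnt)
Step 6: cell (3,2)='.' (+4 fires, +6 burnt)
Step 7: cell (3,2)='.' (+2 fires, +4 burnt)
Step 8: cell (3,2)='.' (+1 fires, +2 burnt)
Step 9: cell (3,2)='.' (+0 fires, +1 burnt)
  fire out at step 9

3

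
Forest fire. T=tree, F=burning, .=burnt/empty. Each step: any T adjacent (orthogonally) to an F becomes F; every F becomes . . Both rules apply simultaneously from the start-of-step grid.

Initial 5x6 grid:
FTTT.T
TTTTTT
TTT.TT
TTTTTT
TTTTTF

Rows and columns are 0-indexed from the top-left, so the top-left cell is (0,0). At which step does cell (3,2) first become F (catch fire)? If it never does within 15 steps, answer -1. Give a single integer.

Step 1: cell (3,2)='T' (+4 fires, +2 burnt)
Step 2: cell (3,2)='T' (+6 fires, +4 burnt)
Step 3: cell (3,2)='T' (+8 fires, +6 burnt)
Step 4: cell (3,2)='F' (+8 fires, +8 burnt)
  -> target ignites at step 4
Step 5: cell (3,2)='.' (+0 fires, +8 burnt)
  fire out at step 5

4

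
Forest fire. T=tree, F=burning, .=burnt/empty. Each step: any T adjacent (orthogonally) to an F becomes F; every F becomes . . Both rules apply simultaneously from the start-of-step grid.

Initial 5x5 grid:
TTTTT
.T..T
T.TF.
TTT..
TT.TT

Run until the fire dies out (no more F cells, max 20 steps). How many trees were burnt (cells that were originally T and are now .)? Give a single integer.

Step 1: +1 fires, +1 burnt (F count now 1)
Step 2: +1 fires, +1 burnt (F count now 1)
Step 3: +1 fires, +1 burnt (F count now 1)
Step 4: +2 fires, +1 burnt (F count now 2)
Step 5: +2 fires, +2 burnt (F count now 2)
Step 6: +0 fires, +2 burnt (F count now 0)
Fire out after step 6
Initially T: 16, now '.': 16
Total burnt (originally-T cells now '.'): 7

Answer: 7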